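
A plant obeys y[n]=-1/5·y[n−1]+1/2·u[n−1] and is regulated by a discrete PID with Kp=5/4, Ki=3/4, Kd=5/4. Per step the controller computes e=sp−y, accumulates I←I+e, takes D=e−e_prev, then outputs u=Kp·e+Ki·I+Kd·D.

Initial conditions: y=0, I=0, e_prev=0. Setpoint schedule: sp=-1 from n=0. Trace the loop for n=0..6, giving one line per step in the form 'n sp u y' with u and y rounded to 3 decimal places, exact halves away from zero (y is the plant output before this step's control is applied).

(exact arithmetic carried between steps; '≈' marks a value shown rounded to 6 d.p. or computed from one; I and e_prev carry over from the previous line; the table rounds u and y to 3 d.p., halves away from zero)
n=0: y=0, sp=-1, e=sp−y=-1; I=-1, D=e−e_prev=-1; u=5/4·(-1)+3/4·(-1)+5/4·(-1)=-3.25; next y=-1/5·0+1/2·(-3.25)=-1.625
n=1: y=-1.625, sp=-1, e=sp−y=0.625; I=-0.375, D=e−e_prev=1.625; u=5/4·0.625+3/4·(-0.375)+5/4·1.625=2.53125; next y=-1/5·(-1.625)+1/2·2.53125=1.590625
n=2: y=1.590625, sp=-1, e=sp−y=-2.590625; I=-2.965625, D=e−e_prev=-3.215625; u=5/4·(-2.590625)+3/4·(-2.965625)+5/4·(-3.215625)≈-9.482031; next y=-1/5·1.590625+1/2·(-9.482031)≈-5.059141
n=3: y≈-5.059141, sp=-1, e=sp−y≈4.059141; I≈1.093516, D=e−e_prev≈6.649766; u=5/4·4.059141+3/4·1.093516+5/4·6.649766≈14.206270; next y=-1/5·(-5.059141)+1/2·14.206270≈8.114963
n=4: y≈8.114963, sp=-1, e=sp−y≈-9.114963; I≈-8.021447, D=e−e_prev≈-13.174104; u=5/4·(-9.114963)+3/4·(-8.021447)+5/4·(-13.174104)≈-33.877418; next y=-1/5·8.114963+1/2·(-33.877418)≈-18.561702
n=5: y≈-18.561702, sp=-1, e=sp−y≈17.561702; I≈9.540255, D=e−e_prev≈26.676665; u=5/4·17.561702+3/4·9.540255+5/4·26.676665≈62.453149; next y=-1/5·(-18.561702)+1/2·62.453149≈34.938915
n=6: y≈34.938915, sp=-1, e=sp−y≈-35.938915; I≈-26.398660, D=e−e_prev≈-53.500617; u=5/4·(-35.938915)+3/4·(-26.398660)+5/4·(-53.500617)≈-131.598410; next y=-1/5·34.938915+1/2·(-131.598410)≈-72.786988

0 -1 -3.250 0.000
1 -1 2.531 -1.625
2 -1 -9.482 1.591
3 -1 14.206 -5.059
4 -1 -33.877 8.115
5 -1 62.453 -18.562
6 -1 -131.598 34.939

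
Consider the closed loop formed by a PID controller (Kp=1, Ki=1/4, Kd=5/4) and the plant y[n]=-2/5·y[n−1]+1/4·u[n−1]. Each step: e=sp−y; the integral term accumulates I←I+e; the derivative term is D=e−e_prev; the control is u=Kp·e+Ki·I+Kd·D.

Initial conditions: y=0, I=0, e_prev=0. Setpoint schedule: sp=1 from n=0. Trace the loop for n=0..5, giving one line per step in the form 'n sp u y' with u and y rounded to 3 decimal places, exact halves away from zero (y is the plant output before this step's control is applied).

(exact arithmetic carried between steps; '≈' marks a value shown rounded to 6 d.p. or computed from one; I and e_prev carry over from the previous line; the table rounds u and y to 3 d.p., halves away from zero)
n=0: y=0, sp=1, e=sp−y=1; I=1, D=e−e_prev=1; u=1·1+1/4·1+5/4·1=2.5; next y=-2/5·0+1/4·2.5=0.625
n=1: y=0.625, sp=1, e=sp−y=0.375; I=1.375, D=e−e_prev=-0.625; u=1·0.375+1/4·1.375+5/4·(-0.625)=-0.0625; next y=-2/5·0.625+1/4·(-0.0625)=-0.265625
n=2: y=-0.265625, sp=1, e=sp−y=1.265625; I=2.640625, D=e−e_prev=0.890625; u=1·1.265625+1/4·2.640625+5/4·0.890625≈3.039063; next y=-2/5·(-0.265625)+1/4·3.039063≈0.866016
n=3: y≈0.866016, sp=1, e=sp−y≈0.133984; I≈2.774609, D=e−e_prev≈-1.131641; u=1·0.133984+1/4·2.774609+5/4·(-1.131641)≈-0.586914; next y=-2/5·0.866016+1/4·(-0.586914)≈-0.493135
n=4: y≈-0.493135, sp=1, e=sp−y≈1.493135; I≈4.267744, D=e−e_prev≈1.359150; u=1·1.493135+1/4·4.267744+5/4·1.359150≈4.259009; next y=-2/5·(-0.493135)+1/4·4.259009≈1.262006
n=5: y≈1.262006, sp=1, e=sp−y≈-0.262006; I≈4.005738, D=e−e_prev≈-1.755141; u=1·(-0.262006)+1/4·4.005738+5/4·(-1.755141)≈-1.454498; next y=-2/5·1.262006+1/4·(-1.454498)≈-0.868427

0 1 2.500 0.000
1 1 -0.063 0.625
2 1 3.039 -0.266
3 1 -0.587 0.866
4 1 4.259 -0.493
5 1 -1.454 1.262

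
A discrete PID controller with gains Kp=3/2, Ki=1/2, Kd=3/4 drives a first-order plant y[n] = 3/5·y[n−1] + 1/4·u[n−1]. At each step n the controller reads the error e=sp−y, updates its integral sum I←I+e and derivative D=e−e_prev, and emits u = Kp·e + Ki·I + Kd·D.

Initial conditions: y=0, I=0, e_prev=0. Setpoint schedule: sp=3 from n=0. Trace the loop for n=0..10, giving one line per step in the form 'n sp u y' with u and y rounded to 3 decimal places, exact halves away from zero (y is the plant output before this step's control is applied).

0 3 8.250 0.000
1 3 1.828 2.063
2 3 4.856 1.695
3 3 3.758 2.231
4 3 4.415 2.278
5 3 4.282 2.470
6 3 4.465 2.553
7 3 4.489 2.648
8 3 4.563 2.711
9 3 4.600 2.767
10 3 4.640 2.810

(exact arithmetic carried between steps; '≈' marks a value shown rounded to 6 d.p. or computed from one; I and e_prev carry over from the previous line; the table rounds u and y to 3 d.p., halves away from zero)
n=0: y=0, sp=3, e=sp−y=3; I=3, D=e−e_prev=3; u=3/2·3+1/2·3+3/4·3=8.25; next y=3/5·0+1/4·8.25=2.0625
n=1: y=2.0625, sp=3, e=sp−y=0.9375; I=3.9375, D=e−e_prev=-2.0625; u=3/2·0.9375+1/2·3.9375+3/4·(-2.0625)=1.828125; next y=3/5·2.0625+1/4·1.828125≈1.694531
n=2: y≈1.694531, sp=3, e=sp−y≈1.305469; I≈5.242969, D=e−e_prev≈0.367969; u=3/2·1.305469+1/2·5.242969+3/4·0.367969≈4.855664; next y=3/5·1.694531+1/4·4.855664≈2.230635
n=3: y≈2.230635, sp=3, e=sp−y≈0.769365; I≈6.012334, D=e−e_prev≈-0.536104; u=3/2·0.769365+1/2·6.012334+3/4·(-0.536104)≈3.758137; next y=3/5·2.230635+1/4·3.758137≈2.277915
n=4: y≈2.277915, sp=3, e=sp−y≈0.722085; I≈6.734419, D=e−e_prev≈-0.047280; u=3/2·0.722085+1/2·6.734419+3/4·(-0.047280)≈4.414876; next y=3/5·2.277915+1/4·4.414876≈2.470468
n=5: y≈2.470468, sp=3, e=sp−y≈0.529532; I≈7.263951, D=e−e_prev≈-0.192553; u=3/2·0.529532+1/2·7.263951+3/4·(-0.192553)≈4.281858; next y=3/5·2.470468+1/4·4.281858≈2.552745
n=6: y≈2.552745, sp=3, e=sp−y≈0.447255; I≈7.711205, D=e−e_prev≈-0.082277; u=3/2·0.447255+1/2·7.711205+3/4·(-0.082277)≈4.464776; next y=3/5·2.552745+1/4·4.464776≈2.647841
n=7: y≈2.647841, sp=3, e=sp−y≈0.352159; I≈8.063364, D=e−e_prev≈-0.095096; u=3/2·0.352159+1/2·8.063364+3/4·(-0.095096)≈4.488598; next y=3/5·2.647841+1/4·4.488598≈2.710854
n=8: y≈2.710854, sp=3, e=sp−y≈0.289146; I≈8.352509, D=e−e_prev≈-0.063013; u=3/2·0.289146+1/2·8.352509+3/4·(-0.063013)≈4.562714; next y=3/5·2.710854+1/4·4.562714≈2.767191
n=9: y≈2.767191, sp=3, e=sp−y≈0.232809; I≈8.585318, D=e−e_prev≈-0.056337; u=3/2·0.232809+1/2·8.585318+3/4·(-0.056337)≈4.599620; next y=3/5·2.767191+1/4·4.599620≈2.810220
n=10: y≈2.810220, sp=3, e=sp−y≈0.189780; I≈8.775099, D=e−e_prev≈-0.043029; u=3/2·0.189780+1/2·8.775099+3/4·(-0.043029)≈4.639948; next y=3/5·2.810220+1/4·4.639948≈2.846119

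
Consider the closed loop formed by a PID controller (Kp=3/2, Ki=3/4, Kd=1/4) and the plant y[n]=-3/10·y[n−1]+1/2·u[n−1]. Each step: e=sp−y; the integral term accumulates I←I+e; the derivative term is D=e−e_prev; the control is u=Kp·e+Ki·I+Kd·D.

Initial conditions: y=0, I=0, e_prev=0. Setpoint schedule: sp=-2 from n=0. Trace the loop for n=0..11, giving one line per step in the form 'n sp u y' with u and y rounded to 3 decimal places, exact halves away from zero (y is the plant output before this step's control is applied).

0 -2 -5.000 0.000
1 -2 0.250 -2.500
2 -2 -8.438 0.875
3 -2 3.641 -4.481
4 -2 -14.952 3.165
5 -2 12.061 -8.426
6 -2 -28.477 8.558
7 -2 31.261 -16.806
8 -2 -57.671 20.672
9 -2 73.968 -35.037
10 -2 -121.512 47.495
11 -2 168.249 -75.005

(exact arithmetic carried between steps; '≈' marks a value shown rounded to 6 d.p. or computed from one; I and e_prev carry over from the previous line; the table rounds u and y to 3 d.p., halves away from zero)
n=0: y=0, sp=-2, e=sp−y=-2; I=-2, D=e−e_prev=-2; u=3/2·(-2)+3/4·(-2)+1/4·(-2)=-5; next y=-3/10·0+1/2·(-5)=-2.5
n=1: y=-2.5, sp=-2, e=sp−y=0.5; I=-1.5, D=e−e_prev=2.5; u=3/2·0.5+3/4·(-1.5)+1/4·2.5=0.25; next y=-3/10·(-2.5)+1/2·0.25=0.875
n=2: y=0.875, sp=-2, e=sp−y=-2.875; I=-4.375, D=e−e_prev=-3.375; u=3/2·(-2.875)+3/4·(-4.375)+1/4·(-3.375)=-8.4375; next y=-3/10·0.875+1/2·(-8.4375)=-4.48125
n=3: y=-4.48125, sp=-2, e=sp−y=2.48125; I=-1.89375, D=e−e_prev=5.35625; u=3/2·2.48125+3/4·(-1.89375)+1/4·5.35625=3.640625; next y=-3/10·(-4.48125)+1/2·3.640625≈3.164688
n=4: y≈3.164688, sp=-2, e=sp−y≈-5.164688; I≈-7.058438, D=e−e_prev≈-7.645938; u=3/2·(-5.164688)+3/4·(-7.058438)+1/4·(-7.645938)≈-14.952344; next y=-3/10·3.164688+1/2·(-14.952344)≈-8.425578
n=5: y≈-8.425578, sp=-2, e=sp−y≈6.425578; I≈-0.632859, D=e−e_prev≈11.590266; u=3/2·6.425578+3/4·(-0.632859)+1/4·11.590266≈12.061289; next y=-3/10·(-8.425578)+1/2·12.061289≈8.558318
n=6: y≈8.558318, sp=-2, e=sp−y≈-10.558318; I≈-11.191177, D=e−e_prev≈-16.983896; u=3/2·(-10.558318)+3/4·(-11.191177)+1/4·(-16.983896)≈-28.476834; next y=-3/10·8.558318+1/2·(-28.476834)≈-16.805912
n=7: y≈-16.805912, sp=-2, e=sp−y≈14.805912; I≈3.614735, D=e−e_prev≈25.364230; u=3/2·14.805912+3/4·3.614735+1/4·25.364230≈31.260977; next y=-3/10·(-16.805912)+1/2·31.260977≈20.672262
n=8: y≈20.672262, sp=-2, e=sp−y≈-22.672262; I≈-19.057527, D=e−e_prev≈-37.478175; u=3/2·(-22.672262)+3/4·(-19.057527)+1/4·(-37.478175)≈-57.671083; next y=-3/10·20.672262+1/2·(-57.671083)≈-35.037220
n=9: y≈-35.037220, sp=-2, e=sp−y≈33.037220; I≈13.979693, D=e−e_prev≈55.709483; u=3/2·33.037220+3/4·13.979693+1/4·55.709483≈73.967971; next y=-3/10·(-35.037220)+1/2·73.967971≈47.495151
n=10: y≈47.495151, sp=-2, e=sp−y≈-49.495151; I≈-35.515459, D=e−e_prev≈-82.532371; u=3/2·(-49.495151)+3/4·(-35.515459)+1/4·(-82.532371)≈-121.512414; next y=-3/10·47.495151+1/2·(-121.512414)≈-75.004752
n=11: y≈-75.004752, sp=-2, e=sp−y≈73.004752; I≈37.489294, D=e−e_prev≈122.499904; u=3/2·73.004752+3/4·37.489294+1/4·122.499904≈168.249075; next y=-3/10·(-75.004752)+1/2·168.249075≈106.625963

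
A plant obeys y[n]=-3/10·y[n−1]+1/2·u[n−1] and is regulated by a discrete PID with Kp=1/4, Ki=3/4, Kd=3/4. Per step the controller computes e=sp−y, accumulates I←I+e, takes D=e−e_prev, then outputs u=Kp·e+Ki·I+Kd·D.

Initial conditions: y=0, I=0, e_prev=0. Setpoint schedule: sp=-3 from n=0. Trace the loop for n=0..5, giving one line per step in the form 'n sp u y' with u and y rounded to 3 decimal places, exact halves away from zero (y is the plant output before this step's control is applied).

(exact arithmetic carried between steps; '≈' marks a value shown rounded to 6 d.p. or computed from one; I and e_prev carry over from the previous line; the table rounds u and y to 3 d.p., halves away from zero)
n=0: y=0, sp=-3, e=sp−y=-3; I=-3, D=e−e_prev=-3; u=1/4·(-3)+3/4·(-3)+3/4·(-3)=-5.25; next y=-3/10·0+1/2·(-5.25)=-2.625
n=1: y=-2.625, sp=-3, e=sp−y=-0.375; I=-3.375, D=e−e_prev=2.625; u=1/4·(-0.375)+3/4·(-3.375)+3/4·2.625=-0.65625; next y=-3/10·(-2.625)+1/2·(-0.65625)=0.459375
n=2: y=0.459375, sp=-3, e=sp−y=-3.459375; I=-6.834375, D=e−e_prev=-3.084375; u=1/4·(-3.459375)+3/4·(-6.834375)+3/4·(-3.084375)≈-8.303906; next y=-3/10·0.459375+1/2·(-8.303906)≈-4.289766
n=3: y≈-4.289766, sp=-3, e=sp−y≈1.289766; I≈-5.544609, D=e−e_prev≈4.749141; u=1/4·1.289766+3/4·(-5.544609)+3/4·4.749141≈-0.274160; next y=-3/10·(-4.289766)+1/2·(-0.274160)≈1.149850
n=4: y≈1.149850, sp=-3, e=sp−y≈-4.149850; I≈-9.694459, D=e−e_prev≈-5.439615; u=1/4·(-4.149850)+3/4·(-9.694459)+3/4·(-5.439615)≈-12.388018; next y=-3/10·1.149850+1/2·(-12.388018)≈-6.538964
n=5: y≈-6.538964, sp=-3, e=sp−y≈3.538964; I≈-6.155495, D=e−e_prev≈7.688814; u=1/4·3.538964+3/4·(-6.155495)+3/4·7.688814≈2.034730; next y=-3/10·(-6.538964)+1/2·2.034730≈2.979054

0 -3 -5.250 0.000
1 -3 -0.656 -2.625
2 -3 -8.304 0.459
3 -3 -0.274 -4.290
4 -3 -12.388 1.150
5 -3 2.035 -6.539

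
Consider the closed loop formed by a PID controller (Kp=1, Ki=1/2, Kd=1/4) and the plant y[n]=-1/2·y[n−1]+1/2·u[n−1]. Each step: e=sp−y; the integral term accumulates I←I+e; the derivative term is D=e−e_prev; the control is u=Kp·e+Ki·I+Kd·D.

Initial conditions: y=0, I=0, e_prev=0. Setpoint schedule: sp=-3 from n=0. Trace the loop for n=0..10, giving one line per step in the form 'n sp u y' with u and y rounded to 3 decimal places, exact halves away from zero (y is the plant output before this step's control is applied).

(exact arithmetic carried between steps; '≈' marks a value shown rounded to 6 d.p. or computed from one; I and e_prev carry over from the previous line; the table rounds u and y to 3 d.p., halves away from zero)
n=0: y=0, sp=-3, e=sp−y=-3; I=-3, D=e−e_prev=-3; u=1·(-3)+1/2·(-3)+1/4·(-3)=-5.25; next y=-1/2·0+1/2·(-5.25)=-2.625
n=1: y=-2.625, sp=-3, e=sp−y=-0.375; I=-3.375, D=e−e_prev=2.625; u=1·(-0.375)+1/2·(-3.375)+1/4·2.625=-1.40625; next y=-1/2·(-2.625)+1/2·(-1.40625)=0.609375
n=2: y=0.609375, sp=-3, e=sp−y=-3.609375; I=-6.984375, D=e−e_prev=-3.234375; u=1·(-3.609375)+1/2·(-6.984375)+1/4·(-3.234375)≈-7.910156; next y=-1/2·0.609375+1/2·(-7.910156)≈-4.259766
n=3: y≈-4.259766, sp=-3, e=sp−y≈1.259766; I≈-5.724609, D=e−e_prev≈4.869141; u=1·1.259766+1/2·(-5.724609)+1/4·4.869141≈-0.385254; next y=-1/2·(-4.259766)+1/2·(-0.385254)≈1.937256
n=4: y≈1.937256, sp=-3, e=sp−y≈-4.937256; I≈-10.661865, D=e−e_prev≈-6.197021; u=1·(-4.937256)+1/2·(-10.661865)+1/4·(-6.197021)≈-11.817444; next y=-1/2·1.937256+1/2·(-11.817444)≈-6.877350
n=5: y≈-6.877350, sp=-3, e=sp−y≈3.877350; I≈-6.784515, D=e−e_prev≈8.814606; u=1·3.877350+1/2·(-6.784515)+1/4·8.814606≈2.688744; next y=-1/2·(-6.877350)+1/2·2.688744≈4.783047
n=6: y≈4.783047, sp=-3, e=sp−y≈-7.783047; I≈-14.567562, D=e−e_prev≈-11.660397; u=1·(-7.783047)+1/2·(-14.567562)+1/4·(-11.660397)≈-17.981927; next y=-1/2·4.783047+1/2·(-17.981927)≈-11.382487
n=7: y≈-11.382487, sp=-3, e=sp−y≈8.382487; I≈-6.185075, D=e−e_prev≈16.165534; u=1·8.382487+1/2·(-6.185075)+1/4·16.165534≈9.331333; next y=-1/2·(-11.382487)+1/2·9.331333≈10.356910
n=8: y≈10.356910, sp=-3, e=sp−y≈-13.356910; I≈-19.541985, D=e−e_prev≈-21.739397; u=1·(-13.356910)+1/2·(-19.541985)+1/4·(-21.739397)≈-28.562751; next y=-1/2·10.356910+1/2·(-28.562751)≈-19.459831
n=9: y≈-19.459831, sp=-3, e=sp−y≈16.459831; I≈-3.082154, D=e−e_prev≈29.816740; u=1·16.459831+1/2·(-3.082154)+1/4·29.816740≈22.372938; next y=-1/2·(-19.459831)+1/2·22.372938≈20.916384
n=10: y≈20.916384, sp=-3, e=sp−y≈-23.916384; I≈-26.998539, D=e−e_prev≈-40.376215; u=1·(-23.916384)+1/2·(-26.998539)+1/4·(-40.376215)≈-47.509708; next y=-1/2·20.916384+1/2·(-47.509708)≈-34.213046

0 -3 -5.250 0.000
1 -3 -1.406 -2.625
2 -3 -7.910 0.609
3 -3 -0.385 -4.260
4 -3 -11.817 1.937
5 -3 2.689 -6.877
6 -3 -17.982 4.783
7 -3 9.331 -11.382
8 -3 -28.563 10.357
9 -3 22.373 -19.460
10 -3 -47.510 20.916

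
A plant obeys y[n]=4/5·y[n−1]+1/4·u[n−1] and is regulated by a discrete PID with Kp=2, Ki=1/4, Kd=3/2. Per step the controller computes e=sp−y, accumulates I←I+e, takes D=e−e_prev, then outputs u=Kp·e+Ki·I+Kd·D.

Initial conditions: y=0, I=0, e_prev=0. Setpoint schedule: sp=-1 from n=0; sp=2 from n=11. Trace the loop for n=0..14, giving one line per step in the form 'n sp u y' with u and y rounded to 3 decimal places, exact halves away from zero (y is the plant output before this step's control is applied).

(exact arithmetic carried between steps; '≈' marks a value shown rounded to 6 d.p. or computed from one; I and e_prev carry over from the previous line; the table rounds u and y to 3 d.p., halves away from zero)
n=0: y=0, sp=-1, e=sp−y=-1; I=-1, D=e−e_prev=-1; u=2·(-1)+1/4·(-1)+3/2·(-1)=-3.75; next y=4/5·0+1/4·(-3.75)=-0.9375
n=1: y=-0.9375, sp=-1, e=sp−y=-0.0625; I=-1.0625, D=e−e_prev=0.9375; u=2·(-0.0625)+1/4·(-1.0625)+3/2·0.9375=1.015625; next y=4/5·(-0.9375)+1/4·1.015625≈-0.496094
n=2: y≈-0.496094, sp=-1, e=sp−y≈-0.503906; I≈-1.566406, D=e−e_prev≈-0.441406; u=2·(-0.503906)+1/4·(-1.566406)+3/2·(-0.441406)≈-2.061523; next y=4/5·(-0.496094)+1/4·(-2.061523)≈-0.912256
n=3: y≈-0.912256, sp=-1, e=sp−y≈-0.087744; I≈-1.654150, D=e−e_prev≈0.416162; u=2·(-0.087744)+1/4·(-1.654150)+3/2·0.416162≈0.035217; next y=4/5·(-0.912256)+1/4·0.035217≈-0.721000
n=4: y≈-0.721000, sp=-1, e=sp−y≈-0.279000; I≈-1.933150, D=e−e_prev≈-0.191255; u=2·(-0.279000)+1/4·(-1.933150)+3/2·(-0.191255)≈-1.328170; next y=4/5·(-0.721000)+1/4·(-1.328170)≈-0.908843
n=5: y≈-0.908843, sp=-1, e=sp−y≈-0.091157; I≈-2.024307, D=e−e_prev≈0.187842; u=2·(-0.091157)+1/4·(-2.024307)+3/2·0.187842≈-0.406628; next y=4/5·(-0.908843)+1/4·(-0.406628)≈-0.828731
n=6: y≈-0.828731, sp=-1, e=sp−y≈-0.171269; I≈-2.195576, D=e−e_prev≈-0.080112; u=2·(-0.171269)+1/4·(-2.195576)+3/2·(-0.080112)≈-1.011599; next y=4/5·(-0.828731)+1/4·(-1.011599)≈-0.915885
n=7: y≈-0.915885, sp=-1, e=sp−y≈-0.084115; I≈-2.279691, D=e−e_prev≈0.087154; u=2·(-0.084115)+1/4·(-2.279691)+3/2·0.087154≈-0.607423; next y=4/5·(-0.915885)+1/4·(-0.607423)≈-0.884564
n=8: y≈-0.884564, sp=-1, e=sp−y≈-0.115436; I≈-2.395128, D=e−e_prev≈-0.031321; u=2·(-0.115436)+1/4·(-2.395128)+3/2·(-0.031321)≈-0.876637; next y=4/5·(-0.884564)+1/4·(-0.876637)≈-0.926810
n=9: y≈-0.926810, sp=-1, e=sp−y≈-0.073190; I≈-2.468318, D=e−e_prev≈0.042246; u=2·(-0.073190)+1/4·(-2.468318)+3/2·0.042246≈-0.700090; next y=4/5·(-0.926810)+1/4·(-0.700090)≈-0.916470
n=10: y≈-0.916470, sp=-1, e=sp−y≈-0.083530; I≈-2.551847, D=e−e_prev≈-0.010340; u=2·(-0.083530)+1/4·(-2.551847)+3/2·(-0.010340)≈-0.820530; next y=4/5·(-0.916470)+1/4·(-0.820530)≈-0.938309
n=11: y≈-0.938309, sp=2, e=sp−y≈2.938309; I≈0.386462, D=e−e_prev≈3.021838; u=2·2.938309+1/4·0.386462+3/2·3.021838≈10.505991; next y=4/5·(-0.938309)+1/4·10.505991≈1.875851
n=12: y≈1.875851, sp=2, e=sp−y≈0.124149; I≈0.510611, D=e−e_prev≈-2.814160; u=2·0.124149+1/4·0.510611+3/2·(-2.814160)≈-3.845288; next y=4/5·1.875851+1/4·(-3.845288)≈0.539359
n=13: y≈0.539359, sp=2, e=sp−y≈1.460641; I≈1.971252, D=e−e_prev≈1.336492; u=2·1.460641+1/4·1.971252+3/2·1.336492≈5.418834; next y=4/5·0.539359+1/4·5.418834≈1.786195
n=14: y≈1.786195, sp=2, e=sp−y≈0.213805; I≈2.185057, D=e−e_prev≈-1.246837; u=2·0.213805+1/4·2.185057+3/2·(-1.246837)≈-0.896382; next y=4/5·1.786195+1/4·(-0.896382)≈1.204861

0 -1 -3.750 0.000
1 -1 1.016 -0.938
2 -1 -2.062 -0.496
3 -1 0.035 -0.912
4 -1 -1.328 -0.721
5 -1 -0.407 -0.909
6 -1 -1.012 -0.829
7 -1 -0.607 -0.916
8 -1 -0.877 -0.885
9 -1 -0.700 -0.927
10 -1 -0.821 -0.916
11 2 10.506 -0.938
12 2 -3.845 1.876
13 2 5.419 0.539
14 2 -0.896 1.786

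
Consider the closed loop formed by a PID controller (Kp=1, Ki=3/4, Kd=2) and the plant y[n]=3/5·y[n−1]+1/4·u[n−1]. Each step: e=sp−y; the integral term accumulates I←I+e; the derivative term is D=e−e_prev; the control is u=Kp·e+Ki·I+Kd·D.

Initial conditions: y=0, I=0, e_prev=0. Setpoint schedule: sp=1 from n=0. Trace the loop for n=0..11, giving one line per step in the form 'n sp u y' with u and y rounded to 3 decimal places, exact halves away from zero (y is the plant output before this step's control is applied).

0 1 3.750 0.000
1 1 -1.016 0.938
2 1 3.265 0.309
3 1 -0.072 1.001
4 1 2.882 0.583
5 1 0.530 1.070
6 1 2.560 0.775
7 1 0.900 1.105
8 1 2.295 0.888
9 1 1.125 1.107
10 1 2.088 0.945
11 1 1.267 1.089

(exact arithmetic carried between steps; '≈' marks a value shown rounded to 6 d.p. or computed from one; I and e_prev carry over from the previous line; the table rounds u and y to 3 d.p., halves away from zero)
n=0: y=0, sp=1, e=sp−y=1; I=1, D=e−e_prev=1; u=1·1+3/4·1+2·1=3.75; next y=3/5·0+1/4·3.75=0.9375
n=1: y=0.9375, sp=1, e=sp−y=0.0625; I=1.0625, D=e−e_prev=-0.9375; u=1·0.0625+3/4·1.0625+2·(-0.9375)=-1.015625; next y=3/5·0.9375+1/4·(-1.015625)≈0.308594
n=2: y≈0.308594, sp=1, e=sp−y≈0.691406; I≈1.753906, D=e−e_prev≈0.628906; u=1·0.691406+3/4·1.753906+2·0.628906≈3.264648; next y=3/5·0.308594+1/4·3.264648≈1.001318
n=3: y≈1.001318, sp=1, e=sp−y≈-0.001318; I≈1.752588, D=e−e_prev≈-0.692725; u=1·(-0.001318)+3/4·1.752588+2·(-0.692725)≈-0.072327; next y=3/5·1.001318+1/4·(-0.072327)≈0.582709
n=4: y≈0.582709, sp=1, e=sp−y≈0.417291; I≈2.169879, D=e−e_prev≈0.418609; u=1·0.417291+3/4·2.169879+2·0.418609≈2.881918; next y=3/5·0.582709+1/4·2.881918≈1.070105
n=5: y≈1.070105, sp=1, e=sp−y≈-0.070105; I≈2.099774, D=e−e_prev≈-0.487396; u=1·(-0.070105)+3/4·2.099774+2·(-0.487396)≈0.529934; next y=3/5·1.070105+1/4·0.529934≈0.774546
n=6: y≈0.774546, sp=1, e=sp−y≈0.225454; I≈2.325227, D=e−e_prev≈0.295559; u=1·0.225454+3/4·2.325227+2·0.295559≈2.560491; next y=3/5·0.774546+1/4·2.560491≈1.104851
n=7: y≈1.104851, sp=1, e=sp−y≈-0.104851; I≈2.220376, D=e−e_prev≈-0.330304; u=1·(-0.104851)+3/4·2.220376+2·(-0.330304)≈0.899823; next y=3/5·1.104851+1/4·0.899823≈0.887866
n=8: y≈0.887866, sp=1, e=sp−y≈0.112134; I≈2.332510, D=e−e_prev≈0.216984; u=1·0.112134+3/4·2.332510+2·0.216984≈2.295485; next y=3/5·0.887866+1/4·2.295485≈1.106591
n=9: y≈1.106591, sp=1, e=sp−y≈-0.106591; I≈2.225919, D=e−e_prev≈-0.218725; u=1·(-0.106591)+3/4·2.225919+2·(-0.218725)≈1.125399; next y=3/5·1.106591+1/4·1.125399≈0.945304
n=10: y≈0.945304, sp=1, e=sp−y≈0.054696; I≈2.280615, D=e−e_prev≈0.161287; u=1·0.054696+3/4·2.280615+2·0.161287≈2.087730; next y=3/5·0.945304+1/4·2.087730≈1.089115
n=11: y≈1.089115, sp=1, e=sp−y≈-0.089115; I≈2.191500, D=e−e_prev≈-0.143811; u=1·(-0.089115)+3/4·2.191500+2·(-0.143811)≈1.266888; next y=3/5·1.089115+1/4·1.266888≈0.970191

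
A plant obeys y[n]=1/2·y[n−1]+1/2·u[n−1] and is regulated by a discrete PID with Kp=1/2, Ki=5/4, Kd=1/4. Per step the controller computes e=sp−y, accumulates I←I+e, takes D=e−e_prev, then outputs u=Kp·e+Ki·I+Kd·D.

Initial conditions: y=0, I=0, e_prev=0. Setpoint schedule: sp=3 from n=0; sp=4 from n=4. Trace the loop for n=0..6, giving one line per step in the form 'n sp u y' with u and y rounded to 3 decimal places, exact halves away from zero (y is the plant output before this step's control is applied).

0 3 6.000 0.000
1 3 3.000 3.000
2 3 3.750 3.000
3 3 3.000 3.375
4 4 5.000 3.188
5 4 3.906 4.094
6 4 4.203 4.000

(exact arithmetic carried between steps; '≈' marks a value shown rounded to 6 d.p. or computed from one; I and e_prev carry over from the previous line; the table rounds u and y to 3 d.p., halves away from zero)
n=0: y=0, sp=3, e=sp−y=3; I=3, D=e−e_prev=3; u=1/2·3+5/4·3+1/4·3=6; next y=1/2·0+1/2·6=3
n=1: y=3, sp=3, e=sp−y=0; I=3, D=e−e_prev=-3; u=1/2·0+5/4·3+1/4·(-3)=3; next y=1/2·3+1/2·3=3
n=2: y=3, sp=3, e=sp−y=0; I=3, D=e−e_prev=0; u=1/2·0+5/4·3+1/4·0=3.75; next y=1/2·3+1/2·3.75=3.375
n=3: y=3.375, sp=3, e=sp−y=-0.375; I=2.625, D=e−e_prev=-0.375; u=1/2·(-0.375)+5/4·2.625+1/4·(-0.375)=3; next y=1/2·3.375+1/2·3=3.1875
n=4: y=3.1875, sp=4, e=sp−y=0.8125; I=3.4375, D=e−e_prev=1.1875; u=1/2·0.8125+5/4·3.4375+1/4·1.1875=5; next y=1/2·3.1875+1/2·5=4.09375
n=5: y=4.09375, sp=4, e=sp−y=-0.09375; I=3.34375, D=e−e_prev=-0.90625; u=1/2·(-0.09375)+5/4·3.34375+1/4·(-0.90625)=3.90625; next y=1/2·4.09375+1/2·3.90625=4
n=6: y=4, sp=4, e=sp−y=0; I=3.34375, D=e−e_prev=0.09375; u=1/2·0+5/4·3.34375+1/4·0.09375=4.203125; next y=1/2·4+1/2·4.203125≈4.101563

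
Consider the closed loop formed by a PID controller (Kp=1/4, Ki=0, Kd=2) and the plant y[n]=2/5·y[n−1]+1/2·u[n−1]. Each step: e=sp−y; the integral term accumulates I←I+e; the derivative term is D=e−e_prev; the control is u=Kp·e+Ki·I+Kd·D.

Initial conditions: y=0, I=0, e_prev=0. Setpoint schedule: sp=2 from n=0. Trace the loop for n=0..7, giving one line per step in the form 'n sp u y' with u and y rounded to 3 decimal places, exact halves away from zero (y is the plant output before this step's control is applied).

(exact arithmetic carried between steps; '≈' marks a value shown rounded to 6 d.p. or computed from one; I and e_prev carry over from the previous line; the table rounds u and y to 3 d.p., halves away from zero)
n=0: y=0, sp=2, e=sp−y=2; I=2, D=e−e_prev=2; u=1/4·2+0·2+2·2=4.5; next y=2/5·0+1/2·4.5=2.25
n=1: y=2.25, sp=2, e=sp−y=-0.25; I=1.75, D=e−e_prev=-2.25; u=1/4·(-0.25)+0·1.75+2·(-2.25)=-4.5625; next y=2/5·2.25+1/2·(-4.5625)=-1.38125
n=2: y=-1.38125, sp=2, e=sp−y=3.38125; I=5.13125, D=e−e_prev=3.63125; u=1/4·3.38125+0·5.13125+2·3.63125≈8.107813; next y=2/5·(-1.38125)+1/2·8.107813≈3.501406
n=3: y≈3.501406, sp=2, e=sp−y≈-1.501406; I≈3.629844, D=e−e_prev≈-4.882656; u=1/4·(-1.501406)+0·3.629844+2·(-4.882656)≈-10.140664; next y=2/5·3.501406+1/2·(-10.140664)≈-3.669770
n=4: y≈-3.669770, sp=2, e=sp−y≈5.669770; I≈9.299613, D=e−e_prev≈7.171176; u=1/4·5.669770+0·9.299613+2·7.171176≈15.759794; next y=2/5·(-3.669770)+1/2·15.759794≈6.411989
n=5: y≈6.411989, sp=2, e=sp−y≈-4.411989; I≈4.887624, D=e−e_prev≈-10.081759; u=1/4·(-4.411989)+0·4.887624+2·(-10.081759)≈-21.266515; next y=2/5·6.411989+1/2·(-21.266515)≈-8.068462
n=6: y≈-8.068462, sp=2, e=sp−y≈10.068462; I≈14.956086, D=e−e_prev≈14.480451; u=1/4·10.068462+0·14.956086+2·14.480451≈31.478017; next y=2/5·(-8.068462)+1/2·31.478017≈12.511624
n=7: y≈12.511624, sp=2, e=sp−y≈-10.511624; I≈4.444462, D=e−e_prev≈-20.580086; u=1/4·(-10.511624)+0·4.444462+2·(-20.580086)≈-43.788077; next y=2/5·12.511624+1/2·(-43.788077)≈-16.889389

0 2 4.500 0.000
1 2 -4.563 2.250
2 2 8.108 -1.381
3 2 -10.141 3.501
4 2 15.760 -3.670
5 2 -21.267 6.412
6 2 31.478 -8.068
7 2 -43.788 12.512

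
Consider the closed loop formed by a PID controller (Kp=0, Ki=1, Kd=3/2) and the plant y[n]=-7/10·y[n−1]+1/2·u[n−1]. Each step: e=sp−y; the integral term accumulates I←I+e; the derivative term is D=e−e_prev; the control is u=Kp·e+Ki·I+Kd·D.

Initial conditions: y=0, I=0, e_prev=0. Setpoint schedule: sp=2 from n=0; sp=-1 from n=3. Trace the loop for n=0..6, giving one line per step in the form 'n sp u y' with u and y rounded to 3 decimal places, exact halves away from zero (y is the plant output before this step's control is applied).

0 2 5.000 0.000
1 2 -2.250 2.500
2 2 14.438 -2.875
3 -1 -26.516 9.231
4 -1 58.290 -19.720
5 -1 -123.088 42.949
6 -1 263.358 -91.608

(exact arithmetic carried between steps; '≈' marks a value shown rounded to 6 d.p. or computed from one; I and e_prev carry over from the previous line; the table rounds u and y to 3 d.p., halves away from zero)
n=0: y=0, sp=2, e=sp−y=2; I=2, D=e−e_prev=2; u=0·2+1·2+3/2·2=5; next y=-7/10·0+1/2·5=2.5
n=1: y=2.5, sp=2, e=sp−y=-0.5; I=1.5, D=e−e_prev=-2.5; u=0·(-0.5)+1·1.5+3/2·(-2.5)=-2.25; next y=-7/10·2.5+1/2·(-2.25)=-2.875
n=2: y=-2.875, sp=2, e=sp−y=4.875; I=6.375, D=e−e_prev=5.375; u=0·4.875+1·6.375+3/2·5.375=14.4375; next y=-7/10·(-2.875)+1/2·14.4375=9.23125
n=3: y=9.23125, sp=-1, e=sp−y=-10.23125; I=-3.85625, D=e−e_prev=-15.10625; u=0·(-10.23125)+1·(-3.85625)+3/2·(-15.10625)=-26.515625; next y=-7/10·9.23125+1/2·(-26.515625)≈-19.719688
n=4: y≈-19.719688, sp=-1, e=sp−y≈18.719688; I≈14.863438, D=e−e_prev≈28.950938; u=0·18.719688+1·14.863438+3/2·28.950938≈58.289844; next y=-7/10·(-19.719688)+1/2·58.289844≈42.948703
n=5: y≈42.948703, sp=-1, e=sp−y≈-43.948703; I≈-29.085266, D=e−e_prev≈-62.668391; u=0·(-43.948703)+1·(-29.085266)+3/2·(-62.668391)≈-123.087852; next y=-7/10·42.948703+1/2·(-123.087852)≈-91.608018
n=6: y≈-91.608018, sp=-1, e=sp−y≈90.608018; I≈61.522752, D=e−e_prev≈134.556721; u=0·90.608018+1·61.522752+3/2·134.556721≈263.357834; next y=-7/10·(-91.608018)+1/2·263.357834≈195.804530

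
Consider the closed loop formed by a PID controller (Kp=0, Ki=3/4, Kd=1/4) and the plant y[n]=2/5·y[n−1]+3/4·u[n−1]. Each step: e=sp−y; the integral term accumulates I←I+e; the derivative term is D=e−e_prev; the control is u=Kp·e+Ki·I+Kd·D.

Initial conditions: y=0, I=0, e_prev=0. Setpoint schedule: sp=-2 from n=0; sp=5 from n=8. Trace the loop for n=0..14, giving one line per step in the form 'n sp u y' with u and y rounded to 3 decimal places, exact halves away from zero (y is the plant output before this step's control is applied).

0 -2 -2.000 0.000
1 -2 -1.500 -1.500
2 -2 -2.025 -1.725
3 -2 -1.804 -2.209
4 -2 -1.741 -2.236
5 -2 -1.607 -2.200
6 -2 -1.563 -2.085
7 -2 -1.549 -2.006
8 5 5.433 -1.964
9 5 3.663 3.289
10 5 5.486 4.063
11 5 4.705 5.740
12 5 4.485 5.825
13 5 4.019 5.693
14 5 3.868 5.291

(exact arithmetic carried between steps; '≈' marks a value shown rounded to 6 d.p. or computed from one; I and e_prev carry over from the previous line; the table rounds u and y to 3 d.p., halves away from zero)
n=0: y=0, sp=-2, e=sp−y=-2; I=-2, D=e−e_prev=-2; u=0·(-2)+3/4·(-2)+1/4·(-2)=-2; next y=2/5·0+3/4·(-2)=-1.5
n=1: y=-1.5, sp=-2, e=sp−y=-0.5; I=-2.5, D=e−e_prev=1.5; u=0·(-0.5)+3/4·(-2.5)+1/4·1.5=-1.5; next y=2/5·(-1.5)+3/4·(-1.5)=-1.725
n=2: y=-1.725, sp=-2, e=sp−y=-0.275; I=-2.775, D=e−e_prev=0.225; u=0·(-0.275)+3/4·(-2.775)+1/4·0.225=-2.025; next y=2/5·(-1.725)+3/4·(-2.025)=-2.20875
n=3: y=-2.20875, sp=-2, e=sp−y=0.20875; I=-2.56625, D=e−e_prev=0.48375; u=0·0.20875+3/4·(-2.56625)+1/4·0.48375=-1.80375; next y=2/5·(-2.20875)+3/4·(-1.80375)≈-2.236313
n=4: y≈-2.236313, sp=-2, e=sp−y≈0.236313; I≈-2.329938, D=e−e_prev≈0.027563; u=0·0.236313+3/4·(-2.329938)+1/4·0.027563≈-1.740563; next y=2/5·(-2.236313)+3/4·(-1.740563)≈-2.199947
n=5: y≈-2.199947, sp=-2, e=sp−y≈0.199947; I≈-2.129991, D=e−e_prev≈-0.036366; u=0·0.199947+3/4·(-2.129991)+1/4·(-0.036366)≈-1.606584; next y=2/5·(-2.199947)+3/4·(-1.606584)≈-2.084917
n=6: y≈-2.084917, sp=-2, e=sp−y≈0.084917; I≈-2.045074, D=e−e_prev≈-0.115030; u=0·0.084917+3/4·(-2.045074)+1/4·(-0.115030)≈-1.562563; next y=2/5·(-2.084917)+3/4·(-1.562563)≈-2.005889
n=7: y≈-2.005889, sp=-2, e=sp−y≈0.005889; I≈-2.039185, D=e−e_prev≈-0.079028; u=0·0.005889+3/4·(-2.039185)+1/4·(-0.079028)≈-1.549146; next y=2/5·(-2.005889)+3/4·(-1.549146)≈-1.964215
n=8: y≈-1.964215, sp=5, e=sp−y≈6.964215; I≈4.925030, D=e−e_prev≈6.958326; u=0·6.964215+3/4·4.925030+1/4·6.958326≈5.433354; next y=2/5·(-1.964215)+3/4·5.433354≈3.289330
n=9: y≈3.289330, sp=5, e=sp−y≈1.710670; I≈6.635700, D=e−e_prev≈-5.253544; u=0·1.710670+3/4·6.635700+1/4·(-5.253544)≈3.663389; next y=2/5·3.289330+3/4·3.663389≈4.063274
n=10: y≈4.063274, sp=5, e=sp−y≈0.936726; I≈7.572427, D=e−e_prev≈-0.773944; u=0·0.936726+3/4·7.572427+1/4·(-0.773944)≈5.485834; next y=2/5·4.063274+3/4·5.485834≈5.739685
n=11: y≈5.739685, sp=5, e=sp−y≈-0.739685; I≈6.832742, D=e−e_prev≈-1.676411; u=0·(-0.739685)+3/4·6.832742+1/4·(-1.676411)≈4.705453; next y=2/5·5.739685+3/4·4.705453≈5.824964
n=12: y≈5.824964, sp=5, e=sp−y≈-0.824964; I≈6.007778, D=e−e_prev≈-0.085279; u=0·(-0.824964)+3/4·6.007778+1/4·(-0.085279)≈4.484513; next y=2/5·5.824964+3/4·4.484513≈5.693371
n=13: y≈5.693371, sp=5, e=sp−y≈-0.693371; I≈5.314407, D=e−e_prev≈0.131593; u=0·(-0.693371)+3/4·5.314407+1/4·0.131593≈4.018704; next y=2/5·5.693371+3/4·4.018704≈5.291376
n=14: y≈5.291376, sp=5, e=sp−y≈-0.291376; I≈5.023031, D=e−e_prev≈0.401995; u=0·(-0.291376)+3/4·5.023031+1/4·0.401995≈3.867772; next y=2/5·5.291376+3/4·3.867772≈5.017379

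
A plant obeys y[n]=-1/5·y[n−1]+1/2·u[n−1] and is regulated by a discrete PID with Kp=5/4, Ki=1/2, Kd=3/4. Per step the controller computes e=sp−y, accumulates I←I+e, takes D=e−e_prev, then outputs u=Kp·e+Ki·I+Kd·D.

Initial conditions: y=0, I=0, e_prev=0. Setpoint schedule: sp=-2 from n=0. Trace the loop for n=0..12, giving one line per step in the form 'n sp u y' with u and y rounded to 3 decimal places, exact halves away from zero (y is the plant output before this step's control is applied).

0 -2 -5.000 0.000
1 -2 1.750 -2.500
2 -2 -9.563 1.375
3 -2 7.734 -5.056
4 -2 -20.398 4.878
5 -2 23.747 -11.175
6 -2 -46.913 14.108
7 -2 64.961 -26.278
8 -2 -113.225 37.736
9 -2 169.656 -64.159
10 -2 -280.234 97.660
11 -2 434.573 -159.649
12 -2 -701.748 249.216

(exact arithmetic carried between steps; '≈' marks a value shown rounded to 6 d.p. or computed from one; I and e_prev carry over from the previous line; the table rounds u and y to 3 d.p., halves away from zero)
n=0: y=0, sp=-2, e=sp−y=-2; I=-2, D=e−e_prev=-2; u=5/4·(-2)+1/2·(-2)+3/4·(-2)=-5; next y=-1/5·0+1/2·(-5)=-2.5
n=1: y=-2.5, sp=-2, e=sp−y=0.5; I=-1.5, D=e−e_prev=2.5; u=5/4·0.5+1/2·(-1.5)+3/4·2.5=1.75; next y=-1/5·(-2.5)+1/2·1.75=1.375
n=2: y=1.375, sp=-2, e=sp−y=-3.375; I=-4.875, D=e−e_prev=-3.875; u=5/4·(-3.375)+1/2·(-4.875)+3/4·(-3.875)=-9.5625; next y=-1/5·1.375+1/2·(-9.5625)=-5.05625
n=3: y=-5.05625, sp=-2, e=sp−y=3.05625; I=-1.81875, D=e−e_prev=6.43125; u=5/4·3.05625+1/2·(-1.81875)+3/4·6.43125=7.734375; next y=-1/5·(-5.05625)+1/2·7.734375≈4.878438
n=4: y≈4.878438, sp=-2, e=sp−y≈-6.878438; I≈-8.697188, D=e−e_prev≈-9.934688; u=5/4·(-6.878438)+1/2·(-8.697188)+3/4·(-9.934688)≈-20.397656; next y=-1/5·4.878438+1/2·(-20.397656)≈-11.174516
n=5: y≈-11.174516, sp=-2, e=sp−y≈9.174516; I≈0.477328, D=e−e_prev≈16.052953; u=5/4·9.174516+1/2·0.477328+3/4·16.052953≈23.746523; next y=-1/5·(-11.174516)+1/2·23.746523≈14.108165
n=6: y≈14.108165, sp=-2, e=sp−y≈-16.108165; I≈-15.630837, D=e−e_prev≈-25.282680; u=5/4·(-16.108165)+1/2·(-15.630837)+3/4·(-25.282680)≈-46.912635; next y=-1/5·14.108165+1/2·(-46.912635)≈-26.277950
n=7: y≈-26.277950, sp=-2, e=sp−y≈24.277950; I≈8.647114, D=e−e_prev≈40.386115; u=5/4·24.277950+1/2·8.647114+3/4·40.386115≈64.960581; next y=-1/5·(-26.277950)+1/2·64.960581≈37.735881
n=8: y≈37.735881, sp=-2, e=sp−y≈-39.735881; I≈-31.088767, D=e−e_prev≈-64.013831; u=5/4·(-39.735881)+1/2·(-31.088767)+3/4·(-64.013831)≈-113.224608; next y=-1/5·37.735881+1/2·(-113.224608)≈-64.159480
n=9: y≈-64.159480, sp=-2, e=sp−y≈62.159480; I≈31.070713, D=e−e_prev≈101.895361; u=5/4·62.159480+1/2·31.070713+3/4·101.895361≈169.656227; next y=-1/5·(-64.159480)+1/2·169.656227≈97.660009
n=10: y≈97.660009, sp=-2, e=sp−y≈-99.660009; I≈-68.589296, D=e−e_prev≈-161.819489; u=5/4·(-99.660009)+1/2·(-68.589296)+3/4·(-161.819489)≈-280.234277; next y=-1/5·97.660009+1/2·(-280.234277)≈-159.649140
n=11: y≈-159.649140, sp=-2, e=sp−y≈157.649140; I≈89.059844, D=e−e_prev≈257.309150; u=5/4·157.649140+1/2·89.059844+3/4·257.309150≈434.573210; next y=-1/5·(-159.649140)+1/2·434.573210≈249.216433
n=12: y≈249.216433, sp=-2, e=sp−y≈-251.216433; I≈-162.156589, D=e−e_prev≈-408.865573; u=5/4·(-251.216433)+1/2·(-162.156589)+3/4·(-408.865573)≈-701.748015; next y=-1/5·249.216433+1/2·(-701.748015)≈-400.717294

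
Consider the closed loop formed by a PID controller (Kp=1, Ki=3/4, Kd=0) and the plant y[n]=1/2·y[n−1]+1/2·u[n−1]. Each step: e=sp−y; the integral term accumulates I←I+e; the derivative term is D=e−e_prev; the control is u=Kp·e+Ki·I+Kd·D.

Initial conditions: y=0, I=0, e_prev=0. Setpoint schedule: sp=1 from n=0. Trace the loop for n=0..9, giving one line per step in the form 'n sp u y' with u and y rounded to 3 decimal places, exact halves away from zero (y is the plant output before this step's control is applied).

(exact arithmetic carried between steps; '≈' marks a value shown rounded to 6 d.p. or computed from one; I and e_prev carry over from the previous line; the table rounds u and y to 3 d.p., halves away from zero)
n=0: y=0, sp=1, e=sp−y=1; I=1, D=e−e_prev=1; u=1·1+3/4·1+0·1=1.75; next y=1/2·0+1/2·1.75=0.875
n=1: y=0.875, sp=1, e=sp−y=0.125; I=1.125, D=e−e_prev=-0.875; u=1·0.125+3/4·1.125+0·(-0.875)=0.96875; next y=1/2·0.875+1/2·0.96875=0.921875
n=2: y=0.921875, sp=1, e=sp−y=0.078125; I=1.203125, D=e−e_prev=-0.046875; u=1·0.078125+3/4·1.203125+0·(-0.046875)≈0.980469; next y=1/2·0.921875+1/2·0.980469≈0.951172
n=3: y≈0.951172, sp=1, e=sp−y≈0.048828; I≈1.251953, D=e−e_prev≈-0.029297; u=1·0.048828+3/4·1.251953+0·(-0.029297)≈0.987793; next y=1/2·0.951172+1/2·0.987793≈0.969482
n=4: y≈0.969482, sp=1, e=sp−y≈0.030518; I≈1.282471, D=e−e_prev≈-0.018311; u=1·0.030518+3/4·1.282471+0·(-0.018311)≈0.992371; next y=1/2·0.969482+1/2·0.992371≈0.980927
n=5: y≈0.980927, sp=1, e=sp−y≈0.019073; I≈1.301544, D=e−e_prev≈-0.011444; u=1·0.019073+3/4·1.301544+0·(-0.011444)≈0.995232; next y=1/2·0.980927+1/2·0.995232≈0.988079
n=6: y≈0.988079, sp=1, e=sp−y≈0.011921; I≈1.313465, D=e−e_prev≈-0.007153; u=1·0.011921+3/4·1.313465+0·(-0.007153)≈0.997020; next y=1/2·0.988079+1/2·0.997020≈0.992549
n=7: y≈0.992549, sp=1, e=sp−y≈0.007451; I≈1.320916, D=e−e_prev≈-0.004470; u=1·0.007451+3/4·1.320916+0·(-0.004470)≈0.998137; next y=1/2·0.992549+1/2·0.998137≈0.995343
n=8: y≈0.995343, sp=1, e=sp−y≈0.004657; I≈1.325572, D=e−e_prev≈-0.002794; u=1·0.004657+3/4·1.325572+0·(-0.002794)≈0.998836; next y=1/2·0.995343+1/2·0.998836≈0.997090
n=9: y≈0.997090, sp=1, e=sp−y≈0.002910; I≈1.328483, D=e−e_prev≈-0.001746; u=1·0.002910+3/4·1.328483+0·(-0.001746)≈0.999272; next y=1/2·0.997090+1/2·0.999272≈0.998181

0 1 1.750 0.000
1 1 0.969 0.875
2 1 0.980 0.922
3 1 0.988 0.951
4 1 0.992 0.969
5 1 0.995 0.981
6 1 0.997 0.988
7 1 0.998 0.993
8 1 0.999 0.995
9 1 0.999 0.997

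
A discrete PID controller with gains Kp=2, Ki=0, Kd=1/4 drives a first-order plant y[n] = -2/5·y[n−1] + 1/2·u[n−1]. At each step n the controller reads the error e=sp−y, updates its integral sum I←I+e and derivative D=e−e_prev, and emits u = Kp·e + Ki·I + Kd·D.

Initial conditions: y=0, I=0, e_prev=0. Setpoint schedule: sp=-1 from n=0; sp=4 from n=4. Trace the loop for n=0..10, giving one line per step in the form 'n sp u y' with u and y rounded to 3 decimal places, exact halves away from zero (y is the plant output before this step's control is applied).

0 -1 -2.250 0.000
1 -1 0.531 -1.125
2 -1 -3.891 0.716
3 -1 3.201 -2.232
4 4 3.082 2.493
5 4 7.400 0.544
6 4 0.301 3.482
7 4 11.666 -1.242
8 4 -6.553 6.330
9 4 22.651 -5.808
10 4 -24.162 13.649

(exact arithmetic carried between steps; '≈' marks a value shown rounded to 6 d.p. or computed from one; I and e_prev carry over from the previous line; the table rounds u and y to 3 d.p., halves away from zero)
n=0: y=0, sp=-1, e=sp−y=-1; I=-1, D=e−e_prev=-1; u=2·(-1)+0·(-1)+1/4·(-1)=-2.25; next y=-2/5·0+1/2·(-2.25)=-1.125
n=1: y=-1.125, sp=-1, e=sp−y=0.125; I=-0.875, D=e−e_prev=1.125; u=2·0.125+0·(-0.875)+1/4·1.125=0.53125; next y=-2/5·(-1.125)+1/2·0.53125=0.715625
n=2: y=0.715625, sp=-1, e=sp−y=-1.715625; I=-2.590625, D=e−e_prev=-1.840625; u=2·(-1.715625)+0·(-2.590625)+1/4·(-1.840625)≈-3.891406; next y=-2/5·0.715625+1/2·(-3.891406)≈-2.231953
n=3: y≈-2.231953, sp=-1, e=sp−y≈1.231953; I≈-1.358672, D=e−e_prev≈2.947578; u=2·1.231953+0·(-1.358672)+1/4·2.947578≈3.200801; next y=-2/5·(-2.231953)+1/2·3.200801≈2.493182
n=4: y≈2.493182, sp=4, e=sp−y≈1.506818; I≈0.148146, D=e−e_prev≈0.274865; u=2·1.506818+0·0.148146+1/4·0.274865≈3.082353; next y=-2/5·2.493182+1/2·3.082353≈0.543904
n=5: y≈0.543904, sp=4, e=sp−y≈3.456096; I≈3.604243, D=e−e_prev≈1.949278; u=2·3.456096+0·3.604243+1/4·1.949278≈7.399512; next y=-2/5·0.543904+1/2·7.399512≈3.482194
n=6: y≈3.482194, sp=4, e=sp−y≈0.517806; I≈4.122048, D=e−e_prev≈-2.938290; u=2·0.517806+0·4.122048+1/4·(-2.938290)≈0.301039; next y=-2/5·3.482194+1/2·0.301039≈-1.242358
n=7: y≈-1.242358, sp=4, e=sp−y≈5.242358; I≈9.364407, D=e−e_prev≈4.724553; u=2·5.242358+0·9.364407+1/4·4.724553≈11.665855; next y=-2/5·(-1.242358)+1/2·11.665855≈6.329871
n=8: y≈6.329871, sp=4, e=sp−y≈-2.329871; I≈7.034536, D=e−e_prev≈-7.572229; u=2·(-2.329871)+0·7.034536+1/4·(-7.572229)≈-6.552799; next y=-2/5·6.329871+1/2·(-6.552799)≈-5.808348
n=9: y≈-5.808348, sp=4, e=sp−y≈9.808348; I≈16.842884, D=e−e_prev≈12.138219; u=2·9.808348+0·16.842884+1/4·12.138219≈22.651250; next y=-2/5·(-5.808348)+1/2·22.651250≈13.648964
n=10: y≈13.648964, sp=4, e=sp−y≈-9.648964; I≈7.193919, D=e−e_prev≈-19.457312; u=2·(-9.648964)+0·7.193919+1/4·(-19.457312)≈-24.162256; next y=-2/5·13.648964+1/2·(-24.162256)≈-17.540714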